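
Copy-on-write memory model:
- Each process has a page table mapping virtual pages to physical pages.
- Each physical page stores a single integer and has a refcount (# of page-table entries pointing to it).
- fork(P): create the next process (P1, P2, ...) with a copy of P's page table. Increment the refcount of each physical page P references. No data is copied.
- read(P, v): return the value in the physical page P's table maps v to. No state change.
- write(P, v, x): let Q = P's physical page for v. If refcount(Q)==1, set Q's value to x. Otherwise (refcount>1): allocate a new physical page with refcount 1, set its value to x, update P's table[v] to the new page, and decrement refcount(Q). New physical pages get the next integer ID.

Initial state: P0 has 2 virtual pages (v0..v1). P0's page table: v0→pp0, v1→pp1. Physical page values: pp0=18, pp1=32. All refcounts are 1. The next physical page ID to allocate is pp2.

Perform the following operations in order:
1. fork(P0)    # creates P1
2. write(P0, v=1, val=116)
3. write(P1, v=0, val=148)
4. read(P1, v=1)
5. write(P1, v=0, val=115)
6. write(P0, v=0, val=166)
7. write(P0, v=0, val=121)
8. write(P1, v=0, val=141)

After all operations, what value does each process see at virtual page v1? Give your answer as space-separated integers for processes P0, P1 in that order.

Answer: 116 32

Derivation:
Op 1: fork(P0) -> P1. 2 ppages; refcounts: pp0:2 pp1:2
Op 2: write(P0, v1, 116). refcount(pp1)=2>1 -> COPY to pp2. 3 ppages; refcounts: pp0:2 pp1:1 pp2:1
Op 3: write(P1, v0, 148). refcount(pp0)=2>1 -> COPY to pp3. 4 ppages; refcounts: pp0:1 pp1:1 pp2:1 pp3:1
Op 4: read(P1, v1) -> 32. No state change.
Op 5: write(P1, v0, 115). refcount(pp3)=1 -> write in place. 4 ppages; refcounts: pp0:1 pp1:1 pp2:1 pp3:1
Op 6: write(P0, v0, 166). refcount(pp0)=1 -> write in place. 4 ppages; refcounts: pp0:1 pp1:1 pp2:1 pp3:1
Op 7: write(P0, v0, 121). refcount(pp0)=1 -> write in place. 4 ppages; refcounts: pp0:1 pp1:1 pp2:1 pp3:1
Op 8: write(P1, v0, 141). refcount(pp3)=1 -> write in place. 4 ppages; refcounts: pp0:1 pp1:1 pp2:1 pp3:1
P0: v1 -> pp2 = 116
P1: v1 -> pp1 = 32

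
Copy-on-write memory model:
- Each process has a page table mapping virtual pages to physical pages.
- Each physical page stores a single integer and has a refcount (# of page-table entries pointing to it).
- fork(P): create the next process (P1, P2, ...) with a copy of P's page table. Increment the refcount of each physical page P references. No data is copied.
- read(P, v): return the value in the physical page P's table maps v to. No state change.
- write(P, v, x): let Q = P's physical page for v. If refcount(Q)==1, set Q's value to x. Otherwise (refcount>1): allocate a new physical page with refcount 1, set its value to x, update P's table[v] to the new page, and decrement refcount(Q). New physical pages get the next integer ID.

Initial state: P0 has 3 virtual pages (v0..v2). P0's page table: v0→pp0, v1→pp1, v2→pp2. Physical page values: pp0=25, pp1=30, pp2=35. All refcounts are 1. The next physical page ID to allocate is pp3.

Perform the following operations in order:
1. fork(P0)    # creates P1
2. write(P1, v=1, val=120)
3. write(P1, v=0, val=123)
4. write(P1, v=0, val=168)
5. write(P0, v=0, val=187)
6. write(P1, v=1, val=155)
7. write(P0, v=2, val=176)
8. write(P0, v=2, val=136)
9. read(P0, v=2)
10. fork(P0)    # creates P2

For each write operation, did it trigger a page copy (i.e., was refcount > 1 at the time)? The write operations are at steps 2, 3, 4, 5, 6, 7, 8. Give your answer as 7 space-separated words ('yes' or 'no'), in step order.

Op 1: fork(P0) -> P1. 3 ppages; refcounts: pp0:2 pp1:2 pp2:2
Op 2: write(P1, v1, 120). refcount(pp1)=2>1 -> COPY to pp3. 4 ppages; refcounts: pp0:2 pp1:1 pp2:2 pp3:1
Op 3: write(P1, v0, 123). refcount(pp0)=2>1 -> COPY to pp4. 5 ppages; refcounts: pp0:1 pp1:1 pp2:2 pp3:1 pp4:1
Op 4: write(P1, v0, 168). refcount(pp4)=1 -> write in place. 5 ppages; refcounts: pp0:1 pp1:1 pp2:2 pp3:1 pp4:1
Op 5: write(P0, v0, 187). refcount(pp0)=1 -> write in place. 5 ppages; refcounts: pp0:1 pp1:1 pp2:2 pp3:1 pp4:1
Op 6: write(P1, v1, 155). refcount(pp3)=1 -> write in place. 5 ppages; refcounts: pp0:1 pp1:1 pp2:2 pp3:1 pp4:1
Op 7: write(P0, v2, 176). refcount(pp2)=2>1 -> COPY to pp5. 6 ppages; refcounts: pp0:1 pp1:1 pp2:1 pp3:1 pp4:1 pp5:1
Op 8: write(P0, v2, 136). refcount(pp5)=1 -> write in place. 6 ppages; refcounts: pp0:1 pp1:1 pp2:1 pp3:1 pp4:1 pp5:1
Op 9: read(P0, v2) -> 136. No state change.
Op 10: fork(P0) -> P2. 6 ppages; refcounts: pp0:2 pp1:2 pp2:1 pp3:1 pp4:1 pp5:2

yes yes no no no yes no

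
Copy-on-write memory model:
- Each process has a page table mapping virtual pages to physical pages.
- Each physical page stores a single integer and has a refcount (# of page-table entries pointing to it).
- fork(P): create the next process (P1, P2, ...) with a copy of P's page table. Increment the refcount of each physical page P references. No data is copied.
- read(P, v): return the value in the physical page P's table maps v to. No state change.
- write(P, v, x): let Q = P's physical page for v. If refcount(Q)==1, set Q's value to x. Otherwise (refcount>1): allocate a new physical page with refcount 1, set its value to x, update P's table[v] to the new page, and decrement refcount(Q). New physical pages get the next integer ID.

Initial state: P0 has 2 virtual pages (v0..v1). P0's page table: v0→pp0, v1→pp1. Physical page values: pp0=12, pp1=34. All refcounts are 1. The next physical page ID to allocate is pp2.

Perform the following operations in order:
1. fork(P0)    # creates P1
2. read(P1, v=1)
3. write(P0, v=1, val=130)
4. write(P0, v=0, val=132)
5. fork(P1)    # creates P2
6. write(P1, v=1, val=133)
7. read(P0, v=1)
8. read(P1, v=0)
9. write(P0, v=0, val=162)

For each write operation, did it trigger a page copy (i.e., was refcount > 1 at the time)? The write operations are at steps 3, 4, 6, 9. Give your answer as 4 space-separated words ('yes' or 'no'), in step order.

Op 1: fork(P0) -> P1. 2 ppages; refcounts: pp0:2 pp1:2
Op 2: read(P1, v1) -> 34. No state change.
Op 3: write(P0, v1, 130). refcount(pp1)=2>1 -> COPY to pp2. 3 ppages; refcounts: pp0:2 pp1:1 pp2:1
Op 4: write(P0, v0, 132). refcount(pp0)=2>1 -> COPY to pp3. 4 ppages; refcounts: pp0:1 pp1:1 pp2:1 pp3:1
Op 5: fork(P1) -> P2. 4 ppages; refcounts: pp0:2 pp1:2 pp2:1 pp3:1
Op 6: write(P1, v1, 133). refcount(pp1)=2>1 -> COPY to pp4. 5 ppages; refcounts: pp0:2 pp1:1 pp2:1 pp3:1 pp4:1
Op 7: read(P0, v1) -> 130. No state change.
Op 8: read(P1, v0) -> 12. No state change.
Op 9: write(P0, v0, 162). refcount(pp3)=1 -> write in place. 5 ppages; refcounts: pp0:2 pp1:1 pp2:1 pp3:1 pp4:1

yes yes yes no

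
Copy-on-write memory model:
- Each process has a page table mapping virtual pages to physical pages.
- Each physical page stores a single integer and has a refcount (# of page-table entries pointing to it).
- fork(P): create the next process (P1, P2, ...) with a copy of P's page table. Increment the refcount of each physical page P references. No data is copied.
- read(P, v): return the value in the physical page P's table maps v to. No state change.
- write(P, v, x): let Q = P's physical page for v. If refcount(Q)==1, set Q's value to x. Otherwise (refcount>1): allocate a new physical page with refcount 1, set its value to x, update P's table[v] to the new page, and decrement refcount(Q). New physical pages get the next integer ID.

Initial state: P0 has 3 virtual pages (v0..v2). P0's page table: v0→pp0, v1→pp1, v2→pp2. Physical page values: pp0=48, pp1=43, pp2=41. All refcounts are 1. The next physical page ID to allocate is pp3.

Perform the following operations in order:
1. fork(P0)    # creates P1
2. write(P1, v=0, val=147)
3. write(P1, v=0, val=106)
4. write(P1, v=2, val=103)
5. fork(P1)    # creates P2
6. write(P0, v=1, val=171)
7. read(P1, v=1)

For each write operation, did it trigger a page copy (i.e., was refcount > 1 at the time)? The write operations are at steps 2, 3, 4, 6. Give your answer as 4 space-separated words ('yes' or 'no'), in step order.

Op 1: fork(P0) -> P1. 3 ppages; refcounts: pp0:2 pp1:2 pp2:2
Op 2: write(P1, v0, 147). refcount(pp0)=2>1 -> COPY to pp3. 4 ppages; refcounts: pp0:1 pp1:2 pp2:2 pp3:1
Op 3: write(P1, v0, 106). refcount(pp3)=1 -> write in place. 4 ppages; refcounts: pp0:1 pp1:2 pp2:2 pp3:1
Op 4: write(P1, v2, 103). refcount(pp2)=2>1 -> COPY to pp4. 5 ppages; refcounts: pp0:1 pp1:2 pp2:1 pp3:1 pp4:1
Op 5: fork(P1) -> P2. 5 ppages; refcounts: pp0:1 pp1:3 pp2:1 pp3:2 pp4:2
Op 6: write(P0, v1, 171). refcount(pp1)=3>1 -> COPY to pp5. 6 ppages; refcounts: pp0:1 pp1:2 pp2:1 pp3:2 pp4:2 pp5:1
Op 7: read(P1, v1) -> 43. No state change.

yes no yes yes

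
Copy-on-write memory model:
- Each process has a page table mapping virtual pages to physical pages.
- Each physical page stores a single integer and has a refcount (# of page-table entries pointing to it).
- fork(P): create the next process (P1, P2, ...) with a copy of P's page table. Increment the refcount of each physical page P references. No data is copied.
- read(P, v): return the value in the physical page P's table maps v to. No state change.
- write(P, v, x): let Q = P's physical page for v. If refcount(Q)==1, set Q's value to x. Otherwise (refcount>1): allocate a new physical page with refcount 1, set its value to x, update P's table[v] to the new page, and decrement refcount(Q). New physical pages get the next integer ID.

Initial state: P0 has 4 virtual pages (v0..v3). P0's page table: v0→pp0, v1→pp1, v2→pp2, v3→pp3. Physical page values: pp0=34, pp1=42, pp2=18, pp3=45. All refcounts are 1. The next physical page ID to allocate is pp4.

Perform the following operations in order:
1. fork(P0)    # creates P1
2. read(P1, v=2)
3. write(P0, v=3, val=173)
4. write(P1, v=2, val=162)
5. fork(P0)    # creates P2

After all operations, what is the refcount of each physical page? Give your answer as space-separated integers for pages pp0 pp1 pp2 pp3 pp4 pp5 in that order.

Answer: 3 3 2 1 2 1

Derivation:
Op 1: fork(P0) -> P1. 4 ppages; refcounts: pp0:2 pp1:2 pp2:2 pp3:2
Op 2: read(P1, v2) -> 18. No state change.
Op 3: write(P0, v3, 173). refcount(pp3)=2>1 -> COPY to pp4. 5 ppages; refcounts: pp0:2 pp1:2 pp2:2 pp3:1 pp4:1
Op 4: write(P1, v2, 162). refcount(pp2)=2>1 -> COPY to pp5. 6 ppages; refcounts: pp0:2 pp1:2 pp2:1 pp3:1 pp4:1 pp5:1
Op 5: fork(P0) -> P2. 6 ppages; refcounts: pp0:3 pp1:3 pp2:2 pp3:1 pp4:2 pp5:1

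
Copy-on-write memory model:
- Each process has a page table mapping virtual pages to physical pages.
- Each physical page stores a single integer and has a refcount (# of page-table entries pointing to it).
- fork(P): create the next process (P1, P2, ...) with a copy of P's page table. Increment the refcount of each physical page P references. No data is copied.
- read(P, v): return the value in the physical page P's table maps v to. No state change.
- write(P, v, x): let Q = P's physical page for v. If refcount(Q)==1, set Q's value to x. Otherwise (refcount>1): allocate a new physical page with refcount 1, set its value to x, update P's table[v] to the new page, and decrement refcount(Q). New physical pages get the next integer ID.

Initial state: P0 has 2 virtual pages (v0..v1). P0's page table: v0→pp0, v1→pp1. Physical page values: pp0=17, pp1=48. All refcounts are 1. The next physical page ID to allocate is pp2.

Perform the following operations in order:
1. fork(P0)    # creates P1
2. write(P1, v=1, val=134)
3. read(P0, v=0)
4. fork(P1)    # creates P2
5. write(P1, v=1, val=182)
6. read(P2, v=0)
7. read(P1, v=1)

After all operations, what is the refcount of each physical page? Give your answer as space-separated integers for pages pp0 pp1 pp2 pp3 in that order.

Op 1: fork(P0) -> P1. 2 ppages; refcounts: pp0:2 pp1:2
Op 2: write(P1, v1, 134). refcount(pp1)=2>1 -> COPY to pp2. 3 ppages; refcounts: pp0:2 pp1:1 pp2:1
Op 3: read(P0, v0) -> 17. No state change.
Op 4: fork(P1) -> P2. 3 ppages; refcounts: pp0:3 pp1:1 pp2:2
Op 5: write(P1, v1, 182). refcount(pp2)=2>1 -> COPY to pp3. 4 ppages; refcounts: pp0:3 pp1:1 pp2:1 pp3:1
Op 6: read(P2, v0) -> 17. No state change.
Op 7: read(P1, v1) -> 182. No state change.

Answer: 3 1 1 1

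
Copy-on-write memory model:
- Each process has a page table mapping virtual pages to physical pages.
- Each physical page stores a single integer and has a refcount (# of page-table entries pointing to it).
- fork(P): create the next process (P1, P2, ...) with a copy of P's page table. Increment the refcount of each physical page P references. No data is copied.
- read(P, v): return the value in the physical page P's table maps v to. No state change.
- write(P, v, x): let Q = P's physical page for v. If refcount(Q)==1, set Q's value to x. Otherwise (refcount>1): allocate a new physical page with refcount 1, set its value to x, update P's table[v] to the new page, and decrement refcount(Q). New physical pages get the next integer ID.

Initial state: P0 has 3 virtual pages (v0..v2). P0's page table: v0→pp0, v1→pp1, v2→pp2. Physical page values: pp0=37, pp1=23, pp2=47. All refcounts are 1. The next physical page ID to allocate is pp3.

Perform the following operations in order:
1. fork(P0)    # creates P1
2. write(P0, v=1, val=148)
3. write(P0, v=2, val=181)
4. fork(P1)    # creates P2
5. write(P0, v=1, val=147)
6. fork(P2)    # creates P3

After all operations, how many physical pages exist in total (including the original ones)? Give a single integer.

Op 1: fork(P0) -> P1. 3 ppages; refcounts: pp0:2 pp1:2 pp2:2
Op 2: write(P0, v1, 148). refcount(pp1)=2>1 -> COPY to pp3. 4 ppages; refcounts: pp0:2 pp1:1 pp2:2 pp3:1
Op 3: write(P0, v2, 181). refcount(pp2)=2>1 -> COPY to pp4. 5 ppages; refcounts: pp0:2 pp1:1 pp2:1 pp3:1 pp4:1
Op 4: fork(P1) -> P2. 5 ppages; refcounts: pp0:3 pp1:2 pp2:2 pp3:1 pp4:1
Op 5: write(P0, v1, 147). refcount(pp3)=1 -> write in place. 5 ppages; refcounts: pp0:3 pp1:2 pp2:2 pp3:1 pp4:1
Op 6: fork(P2) -> P3. 5 ppages; refcounts: pp0:4 pp1:3 pp2:3 pp3:1 pp4:1

Answer: 5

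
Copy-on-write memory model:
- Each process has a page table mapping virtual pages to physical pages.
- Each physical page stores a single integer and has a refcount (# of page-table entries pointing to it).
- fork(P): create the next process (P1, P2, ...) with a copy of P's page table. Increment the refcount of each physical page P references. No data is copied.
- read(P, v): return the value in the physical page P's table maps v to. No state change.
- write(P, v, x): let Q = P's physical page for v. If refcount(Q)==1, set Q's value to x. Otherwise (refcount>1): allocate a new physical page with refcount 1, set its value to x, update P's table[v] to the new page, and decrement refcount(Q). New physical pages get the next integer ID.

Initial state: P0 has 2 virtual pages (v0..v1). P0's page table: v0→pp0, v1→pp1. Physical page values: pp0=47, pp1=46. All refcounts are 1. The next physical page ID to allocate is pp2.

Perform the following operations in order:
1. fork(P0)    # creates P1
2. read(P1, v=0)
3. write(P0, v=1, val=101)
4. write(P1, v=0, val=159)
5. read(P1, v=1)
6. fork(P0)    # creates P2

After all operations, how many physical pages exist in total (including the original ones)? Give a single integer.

Answer: 4

Derivation:
Op 1: fork(P0) -> P1. 2 ppages; refcounts: pp0:2 pp1:2
Op 2: read(P1, v0) -> 47. No state change.
Op 3: write(P0, v1, 101). refcount(pp1)=2>1 -> COPY to pp2. 3 ppages; refcounts: pp0:2 pp1:1 pp2:1
Op 4: write(P1, v0, 159). refcount(pp0)=2>1 -> COPY to pp3. 4 ppages; refcounts: pp0:1 pp1:1 pp2:1 pp3:1
Op 5: read(P1, v1) -> 46. No state change.
Op 6: fork(P0) -> P2. 4 ppages; refcounts: pp0:2 pp1:1 pp2:2 pp3:1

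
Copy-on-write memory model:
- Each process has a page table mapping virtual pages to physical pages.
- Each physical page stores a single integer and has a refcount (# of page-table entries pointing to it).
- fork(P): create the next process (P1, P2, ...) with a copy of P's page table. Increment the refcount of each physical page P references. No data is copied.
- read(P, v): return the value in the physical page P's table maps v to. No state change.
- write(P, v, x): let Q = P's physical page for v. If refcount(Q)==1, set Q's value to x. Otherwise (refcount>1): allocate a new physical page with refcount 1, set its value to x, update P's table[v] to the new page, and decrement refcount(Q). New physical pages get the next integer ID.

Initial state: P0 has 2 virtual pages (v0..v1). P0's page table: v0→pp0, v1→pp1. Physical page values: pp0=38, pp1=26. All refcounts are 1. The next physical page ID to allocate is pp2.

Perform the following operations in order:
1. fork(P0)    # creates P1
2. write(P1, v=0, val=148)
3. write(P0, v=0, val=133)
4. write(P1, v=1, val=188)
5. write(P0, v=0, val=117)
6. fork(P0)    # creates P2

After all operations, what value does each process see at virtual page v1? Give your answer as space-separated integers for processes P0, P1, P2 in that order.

Op 1: fork(P0) -> P1. 2 ppages; refcounts: pp0:2 pp1:2
Op 2: write(P1, v0, 148). refcount(pp0)=2>1 -> COPY to pp2. 3 ppages; refcounts: pp0:1 pp1:2 pp2:1
Op 3: write(P0, v0, 133). refcount(pp0)=1 -> write in place. 3 ppages; refcounts: pp0:1 pp1:2 pp2:1
Op 4: write(P1, v1, 188). refcount(pp1)=2>1 -> COPY to pp3. 4 ppages; refcounts: pp0:1 pp1:1 pp2:1 pp3:1
Op 5: write(P0, v0, 117). refcount(pp0)=1 -> write in place. 4 ppages; refcounts: pp0:1 pp1:1 pp2:1 pp3:1
Op 6: fork(P0) -> P2. 4 ppages; refcounts: pp0:2 pp1:2 pp2:1 pp3:1
P0: v1 -> pp1 = 26
P1: v1 -> pp3 = 188
P2: v1 -> pp1 = 26

Answer: 26 188 26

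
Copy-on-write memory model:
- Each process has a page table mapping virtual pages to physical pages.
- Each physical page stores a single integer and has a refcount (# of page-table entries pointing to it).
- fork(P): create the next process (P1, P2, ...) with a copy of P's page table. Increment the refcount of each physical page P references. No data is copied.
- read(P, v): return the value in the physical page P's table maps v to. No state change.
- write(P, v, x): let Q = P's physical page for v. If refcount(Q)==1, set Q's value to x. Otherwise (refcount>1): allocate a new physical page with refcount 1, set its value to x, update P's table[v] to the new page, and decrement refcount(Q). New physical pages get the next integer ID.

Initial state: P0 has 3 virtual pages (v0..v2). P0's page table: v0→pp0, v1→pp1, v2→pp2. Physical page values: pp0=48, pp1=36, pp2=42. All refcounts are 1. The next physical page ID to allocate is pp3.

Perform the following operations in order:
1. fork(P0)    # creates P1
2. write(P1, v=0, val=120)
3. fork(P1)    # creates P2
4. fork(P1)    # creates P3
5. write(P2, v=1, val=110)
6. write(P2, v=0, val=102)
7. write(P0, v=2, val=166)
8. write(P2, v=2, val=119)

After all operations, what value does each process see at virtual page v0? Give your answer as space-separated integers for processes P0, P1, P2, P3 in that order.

Op 1: fork(P0) -> P1. 3 ppages; refcounts: pp0:2 pp1:2 pp2:2
Op 2: write(P1, v0, 120). refcount(pp0)=2>1 -> COPY to pp3. 4 ppages; refcounts: pp0:1 pp1:2 pp2:2 pp3:1
Op 3: fork(P1) -> P2. 4 ppages; refcounts: pp0:1 pp1:3 pp2:3 pp3:2
Op 4: fork(P1) -> P3. 4 ppages; refcounts: pp0:1 pp1:4 pp2:4 pp3:3
Op 5: write(P2, v1, 110). refcount(pp1)=4>1 -> COPY to pp4. 5 ppages; refcounts: pp0:1 pp1:3 pp2:4 pp3:3 pp4:1
Op 6: write(P2, v0, 102). refcount(pp3)=3>1 -> COPY to pp5. 6 ppages; refcounts: pp0:1 pp1:3 pp2:4 pp3:2 pp4:1 pp5:1
Op 7: write(P0, v2, 166). refcount(pp2)=4>1 -> COPY to pp6. 7 ppages; refcounts: pp0:1 pp1:3 pp2:3 pp3:2 pp4:1 pp5:1 pp6:1
Op 8: write(P2, v2, 119). refcount(pp2)=3>1 -> COPY to pp7. 8 ppages; refcounts: pp0:1 pp1:3 pp2:2 pp3:2 pp4:1 pp5:1 pp6:1 pp7:1
P0: v0 -> pp0 = 48
P1: v0 -> pp3 = 120
P2: v0 -> pp5 = 102
P3: v0 -> pp3 = 120

Answer: 48 120 102 120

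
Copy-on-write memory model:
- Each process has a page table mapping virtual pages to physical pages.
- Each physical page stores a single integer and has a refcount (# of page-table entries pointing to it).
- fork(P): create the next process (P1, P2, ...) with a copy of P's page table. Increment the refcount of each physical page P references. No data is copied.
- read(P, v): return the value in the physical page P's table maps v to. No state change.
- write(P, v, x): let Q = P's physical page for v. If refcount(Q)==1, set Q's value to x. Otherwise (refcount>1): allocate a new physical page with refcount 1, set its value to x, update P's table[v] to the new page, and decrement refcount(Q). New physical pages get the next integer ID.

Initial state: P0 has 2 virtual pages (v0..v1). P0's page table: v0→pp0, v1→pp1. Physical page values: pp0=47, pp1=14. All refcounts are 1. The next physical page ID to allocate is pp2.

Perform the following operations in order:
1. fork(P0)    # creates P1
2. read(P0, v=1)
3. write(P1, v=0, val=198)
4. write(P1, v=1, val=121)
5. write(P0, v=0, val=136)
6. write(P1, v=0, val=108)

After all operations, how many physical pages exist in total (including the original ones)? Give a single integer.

Op 1: fork(P0) -> P1. 2 ppages; refcounts: pp0:2 pp1:2
Op 2: read(P0, v1) -> 14. No state change.
Op 3: write(P1, v0, 198). refcount(pp0)=2>1 -> COPY to pp2. 3 ppages; refcounts: pp0:1 pp1:2 pp2:1
Op 4: write(P1, v1, 121). refcount(pp1)=2>1 -> COPY to pp3. 4 ppages; refcounts: pp0:1 pp1:1 pp2:1 pp3:1
Op 5: write(P0, v0, 136). refcount(pp0)=1 -> write in place. 4 ppages; refcounts: pp0:1 pp1:1 pp2:1 pp3:1
Op 6: write(P1, v0, 108). refcount(pp2)=1 -> write in place. 4 ppages; refcounts: pp0:1 pp1:1 pp2:1 pp3:1

Answer: 4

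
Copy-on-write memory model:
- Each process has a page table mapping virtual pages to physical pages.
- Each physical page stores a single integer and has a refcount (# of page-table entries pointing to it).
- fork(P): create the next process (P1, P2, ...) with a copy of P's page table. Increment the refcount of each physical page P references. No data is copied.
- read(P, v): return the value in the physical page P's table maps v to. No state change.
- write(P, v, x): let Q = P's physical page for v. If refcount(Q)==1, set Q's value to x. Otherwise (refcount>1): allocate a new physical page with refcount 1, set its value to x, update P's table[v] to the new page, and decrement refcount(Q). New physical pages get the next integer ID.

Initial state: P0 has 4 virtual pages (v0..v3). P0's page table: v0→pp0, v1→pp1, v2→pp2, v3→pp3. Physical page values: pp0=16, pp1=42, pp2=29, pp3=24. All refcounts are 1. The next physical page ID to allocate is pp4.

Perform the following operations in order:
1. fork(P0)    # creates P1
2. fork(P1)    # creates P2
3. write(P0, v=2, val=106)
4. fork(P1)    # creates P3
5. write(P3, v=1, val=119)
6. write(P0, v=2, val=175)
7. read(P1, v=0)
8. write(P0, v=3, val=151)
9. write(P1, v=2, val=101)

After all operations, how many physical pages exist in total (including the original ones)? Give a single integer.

Answer: 8

Derivation:
Op 1: fork(P0) -> P1. 4 ppages; refcounts: pp0:2 pp1:2 pp2:2 pp3:2
Op 2: fork(P1) -> P2. 4 ppages; refcounts: pp0:3 pp1:3 pp2:3 pp3:3
Op 3: write(P0, v2, 106). refcount(pp2)=3>1 -> COPY to pp4. 5 ppages; refcounts: pp0:3 pp1:3 pp2:2 pp3:3 pp4:1
Op 4: fork(P1) -> P3. 5 ppages; refcounts: pp0:4 pp1:4 pp2:3 pp3:4 pp4:1
Op 5: write(P3, v1, 119). refcount(pp1)=4>1 -> COPY to pp5. 6 ppages; refcounts: pp0:4 pp1:3 pp2:3 pp3:4 pp4:1 pp5:1
Op 6: write(P0, v2, 175). refcount(pp4)=1 -> write in place. 6 ppages; refcounts: pp0:4 pp1:3 pp2:3 pp3:4 pp4:1 pp5:1
Op 7: read(P1, v0) -> 16. No state change.
Op 8: write(P0, v3, 151). refcount(pp3)=4>1 -> COPY to pp6. 7 ppages; refcounts: pp0:4 pp1:3 pp2:3 pp3:3 pp4:1 pp5:1 pp6:1
Op 9: write(P1, v2, 101). refcount(pp2)=3>1 -> COPY to pp7. 8 ppages; refcounts: pp0:4 pp1:3 pp2:2 pp3:3 pp4:1 pp5:1 pp6:1 pp7:1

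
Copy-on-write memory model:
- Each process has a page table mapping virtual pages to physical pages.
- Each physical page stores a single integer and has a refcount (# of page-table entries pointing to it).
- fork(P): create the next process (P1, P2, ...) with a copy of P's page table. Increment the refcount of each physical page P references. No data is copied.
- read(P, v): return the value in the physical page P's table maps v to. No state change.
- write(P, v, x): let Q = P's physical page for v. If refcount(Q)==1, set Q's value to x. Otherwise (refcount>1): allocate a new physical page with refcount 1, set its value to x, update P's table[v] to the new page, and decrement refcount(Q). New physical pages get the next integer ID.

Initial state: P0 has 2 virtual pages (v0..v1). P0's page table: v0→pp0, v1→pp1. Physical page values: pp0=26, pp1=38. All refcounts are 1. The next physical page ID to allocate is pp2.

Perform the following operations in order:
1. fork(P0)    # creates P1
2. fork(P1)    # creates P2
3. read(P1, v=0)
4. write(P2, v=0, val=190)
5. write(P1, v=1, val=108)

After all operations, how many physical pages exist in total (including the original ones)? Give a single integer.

Answer: 4

Derivation:
Op 1: fork(P0) -> P1. 2 ppages; refcounts: pp0:2 pp1:2
Op 2: fork(P1) -> P2. 2 ppages; refcounts: pp0:3 pp1:3
Op 3: read(P1, v0) -> 26. No state change.
Op 4: write(P2, v0, 190). refcount(pp0)=3>1 -> COPY to pp2. 3 ppages; refcounts: pp0:2 pp1:3 pp2:1
Op 5: write(P1, v1, 108). refcount(pp1)=3>1 -> COPY to pp3. 4 ppages; refcounts: pp0:2 pp1:2 pp2:1 pp3:1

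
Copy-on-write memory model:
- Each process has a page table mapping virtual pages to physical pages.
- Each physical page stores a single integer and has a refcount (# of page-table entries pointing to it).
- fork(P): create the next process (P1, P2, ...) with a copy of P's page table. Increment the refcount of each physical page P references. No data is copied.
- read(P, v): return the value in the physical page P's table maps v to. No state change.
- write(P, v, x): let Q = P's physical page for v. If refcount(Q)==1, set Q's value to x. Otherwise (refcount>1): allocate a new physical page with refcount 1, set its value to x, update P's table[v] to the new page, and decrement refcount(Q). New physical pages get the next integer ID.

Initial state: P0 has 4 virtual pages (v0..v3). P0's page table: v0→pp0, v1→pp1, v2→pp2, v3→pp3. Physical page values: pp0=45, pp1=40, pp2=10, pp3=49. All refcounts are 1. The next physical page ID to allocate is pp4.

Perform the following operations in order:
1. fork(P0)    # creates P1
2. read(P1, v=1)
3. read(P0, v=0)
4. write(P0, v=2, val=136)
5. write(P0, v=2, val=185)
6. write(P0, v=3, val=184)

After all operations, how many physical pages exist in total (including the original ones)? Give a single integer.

Op 1: fork(P0) -> P1. 4 ppages; refcounts: pp0:2 pp1:2 pp2:2 pp3:2
Op 2: read(P1, v1) -> 40. No state change.
Op 3: read(P0, v0) -> 45. No state change.
Op 4: write(P0, v2, 136). refcount(pp2)=2>1 -> COPY to pp4. 5 ppages; refcounts: pp0:2 pp1:2 pp2:1 pp3:2 pp4:1
Op 5: write(P0, v2, 185). refcount(pp4)=1 -> write in place. 5 ppages; refcounts: pp0:2 pp1:2 pp2:1 pp3:2 pp4:1
Op 6: write(P0, v3, 184). refcount(pp3)=2>1 -> COPY to pp5. 6 ppages; refcounts: pp0:2 pp1:2 pp2:1 pp3:1 pp4:1 pp5:1

Answer: 6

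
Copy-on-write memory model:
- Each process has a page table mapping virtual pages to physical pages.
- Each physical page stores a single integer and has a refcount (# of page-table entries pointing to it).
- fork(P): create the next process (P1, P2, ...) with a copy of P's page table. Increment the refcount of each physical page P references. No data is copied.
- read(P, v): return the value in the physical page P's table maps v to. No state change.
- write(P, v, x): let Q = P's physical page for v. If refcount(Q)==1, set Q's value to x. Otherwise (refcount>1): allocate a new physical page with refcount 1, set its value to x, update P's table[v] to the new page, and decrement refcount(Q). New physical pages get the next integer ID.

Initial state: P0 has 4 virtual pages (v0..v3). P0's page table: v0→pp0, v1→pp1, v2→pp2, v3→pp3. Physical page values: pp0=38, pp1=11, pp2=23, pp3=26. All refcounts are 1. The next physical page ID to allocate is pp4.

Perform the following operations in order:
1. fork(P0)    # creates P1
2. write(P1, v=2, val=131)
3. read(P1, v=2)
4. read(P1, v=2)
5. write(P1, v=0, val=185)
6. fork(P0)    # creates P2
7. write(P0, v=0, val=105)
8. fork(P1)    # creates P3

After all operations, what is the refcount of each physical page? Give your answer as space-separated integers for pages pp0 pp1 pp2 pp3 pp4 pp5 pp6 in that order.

Answer: 1 4 2 4 2 2 1

Derivation:
Op 1: fork(P0) -> P1. 4 ppages; refcounts: pp0:2 pp1:2 pp2:2 pp3:2
Op 2: write(P1, v2, 131). refcount(pp2)=2>1 -> COPY to pp4. 5 ppages; refcounts: pp0:2 pp1:2 pp2:1 pp3:2 pp4:1
Op 3: read(P1, v2) -> 131. No state change.
Op 4: read(P1, v2) -> 131. No state change.
Op 5: write(P1, v0, 185). refcount(pp0)=2>1 -> COPY to pp5. 6 ppages; refcounts: pp0:1 pp1:2 pp2:1 pp3:2 pp4:1 pp5:1
Op 6: fork(P0) -> P2. 6 ppages; refcounts: pp0:2 pp1:3 pp2:2 pp3:3 pp4:1 pp5:1
Op 7: write(P0, v0, 105). refcount(pp0)=2>1 -> COPY to pp6. 7 ppages; refcounts: pp0:1 pp1:3 pp2:2 pp3:3 pp4:1 pp5:1 pp6:1
Op 8: fork(P1) -> P3. 7 ppages; refcounts: pp0:1 pp1:4 pp2:2 pp3:4 pp4:2 pp5:2 pp6:1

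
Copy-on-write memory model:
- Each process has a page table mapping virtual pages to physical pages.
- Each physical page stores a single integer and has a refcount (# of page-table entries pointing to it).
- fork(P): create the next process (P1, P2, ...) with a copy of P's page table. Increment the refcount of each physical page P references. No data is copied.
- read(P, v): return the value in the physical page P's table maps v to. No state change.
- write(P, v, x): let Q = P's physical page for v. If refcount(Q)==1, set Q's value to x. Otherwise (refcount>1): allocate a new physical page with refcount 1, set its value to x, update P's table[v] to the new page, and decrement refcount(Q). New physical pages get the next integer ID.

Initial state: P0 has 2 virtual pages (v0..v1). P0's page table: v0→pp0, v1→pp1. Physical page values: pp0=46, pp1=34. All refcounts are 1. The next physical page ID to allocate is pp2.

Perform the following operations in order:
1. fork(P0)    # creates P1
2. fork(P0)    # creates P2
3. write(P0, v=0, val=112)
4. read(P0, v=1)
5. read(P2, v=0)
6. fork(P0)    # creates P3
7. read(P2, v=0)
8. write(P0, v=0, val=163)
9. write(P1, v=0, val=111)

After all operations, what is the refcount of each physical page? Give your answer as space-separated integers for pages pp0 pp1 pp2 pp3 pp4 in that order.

Answer: 1 4 1 1 1

Derivation:
Op 1: fork(P0) -> P1. 2 ppages; refcounts: pp0:2 pp1:2
Op 2: fork(P0) -> P2. 2 ppages; refcounts: pp0:3 pp1:3
Op 3: write(P0, v0, 112). refcount(pp0)=3>1 -> COPY to pp2. 3 ppages; refcounts: pp0:2 pp1:3 pp2:1
Op 4: read(P0, v1) -> 34. No state change.
Op 5: read(P2, v0) -> 46. No state change.
Op 6: fork(P0) -> P3. 3 ppages; refcounts: pp0:2 pp1:4 pp2:2
Op 7: read(P2, v0) -> 46. No state change.
Op 8: write(P0, v0, 163). refcount(pp2)=2>1 -> COPY to pp3. 4 ppages; refcounts: pp0:2 pp1:4 pp2:1 pp3:1
Op 9: write(P1, v0, 111). refcount(pp0)=2>1 -> COPY to pp4. 5 ppages; refcounts: pp0:1 pp1:4 pp2:1 pp3:1 pp4:1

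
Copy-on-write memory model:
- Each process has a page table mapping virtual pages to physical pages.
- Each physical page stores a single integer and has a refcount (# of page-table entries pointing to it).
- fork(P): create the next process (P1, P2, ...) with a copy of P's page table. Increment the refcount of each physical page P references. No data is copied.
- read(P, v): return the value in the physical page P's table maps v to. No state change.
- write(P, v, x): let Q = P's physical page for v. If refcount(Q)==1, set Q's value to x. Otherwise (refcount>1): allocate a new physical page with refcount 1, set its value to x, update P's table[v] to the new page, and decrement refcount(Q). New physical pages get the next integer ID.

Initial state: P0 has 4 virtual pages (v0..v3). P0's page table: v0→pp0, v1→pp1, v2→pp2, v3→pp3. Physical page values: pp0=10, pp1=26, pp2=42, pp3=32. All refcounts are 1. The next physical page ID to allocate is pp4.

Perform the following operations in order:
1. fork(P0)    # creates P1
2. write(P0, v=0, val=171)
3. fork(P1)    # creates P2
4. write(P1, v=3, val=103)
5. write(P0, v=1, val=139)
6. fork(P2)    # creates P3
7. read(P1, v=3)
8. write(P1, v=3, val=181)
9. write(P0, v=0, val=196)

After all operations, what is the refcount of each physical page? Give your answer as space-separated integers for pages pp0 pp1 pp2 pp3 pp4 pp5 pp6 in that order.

Answer: 3 3 4 3 1 1 1

Derivation:
Op 1: fork(P0) -> P1. 4 ppages; refcounts: pp0:2 pp1:2 pp2:2 pp3:2
Op 2: write(P0, v0, 171). refcount(pp0)=2>1 -> COPY to pp4. 5 ppages; refcounts: pp0:1 pp1:2 pp2:2 pp3:2 pp4:1
Op 3: fork(P1) -> P2. 5 ppages; refcounts: pp0:2 pp1:3 pp2:3 pp3:3 pp4:1
Op 4: write(P1, v3, 103). refcount(pp3)=3>1 -> COPY to pp5. 6 ppages; refcounts: pp0:2 pp1:3 pp2:3 pp3:2 pp4:1 pp5:1
Op 5: write(P0, v1, 139). refcount(pp1)=3>1 -> COPY to pp6. 7 ppages; refcounts: pp0:2 pp1:2 pp2:3 pp3:2 pp4:1 pp5:1 pp6:1
Op 6: fork(P2) -> P3. 7 ppages; refcounts: pp0:3 pp1:3 pp2:4 pp3:3 pp4:1 pp5:1 pp6:1
Op 7: read(P1, v3) -> 103. No state change.
Op 8: write(P1, v3, 181). refcount(pp5)=1 -> write in place. 7 ppages; refcounts: pp0:3 pp1:3 pp2:4 pp3:3 pp4:1 pp5:1 pp6:1
Op 9: write(P0, v0, 196). refcount(pp4)=1 -> write in place. 7 ppages; refcounts: pp0:3 pp1:3 pp2:4 pp3:3 pp4:1 pp5:1 pp6:1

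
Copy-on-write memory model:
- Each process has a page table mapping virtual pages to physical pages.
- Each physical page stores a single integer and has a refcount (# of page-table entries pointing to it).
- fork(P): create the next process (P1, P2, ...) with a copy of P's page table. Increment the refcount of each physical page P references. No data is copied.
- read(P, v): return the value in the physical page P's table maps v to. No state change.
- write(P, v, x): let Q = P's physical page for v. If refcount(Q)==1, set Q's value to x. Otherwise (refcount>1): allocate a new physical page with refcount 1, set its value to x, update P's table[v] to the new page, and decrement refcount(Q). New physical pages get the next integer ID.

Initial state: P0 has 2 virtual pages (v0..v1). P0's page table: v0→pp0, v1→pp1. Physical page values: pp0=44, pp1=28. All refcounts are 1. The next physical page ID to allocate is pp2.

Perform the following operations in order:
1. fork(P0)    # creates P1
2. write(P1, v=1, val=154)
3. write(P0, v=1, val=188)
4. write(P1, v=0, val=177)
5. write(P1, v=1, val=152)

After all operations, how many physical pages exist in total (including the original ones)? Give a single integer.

Answer: 4

Derivation:
Op 1: fork(P0) -> P1. 2 ppages; refcounts: pp0:2 pp1:2
Op 2: write(P1, v1, 154). refcount(pp1)=2>1 -> COPY to pp2. 3 ppages; refcounts: pp0:2 pp1:1 pp2:1
Op 3: write(P0, v1, 188). refcount(pp1)=1 -> write in place. 3 ppages; refcounts: pp0:2 pp1:1 pp2:1
Op 4: write(P1, v0, 177). refcount(pp0)=2>1 -> COPY to pp3. 4 ppages; refcounts: pp0:1 pp1:1 pp2:1 pp3:1
Op 5: write(P1, v1, 152). refcount(pp2)=1 -> write in place. 4 ppages; refcounts: pp0:1 pp1:1 pp2:1 pp3:1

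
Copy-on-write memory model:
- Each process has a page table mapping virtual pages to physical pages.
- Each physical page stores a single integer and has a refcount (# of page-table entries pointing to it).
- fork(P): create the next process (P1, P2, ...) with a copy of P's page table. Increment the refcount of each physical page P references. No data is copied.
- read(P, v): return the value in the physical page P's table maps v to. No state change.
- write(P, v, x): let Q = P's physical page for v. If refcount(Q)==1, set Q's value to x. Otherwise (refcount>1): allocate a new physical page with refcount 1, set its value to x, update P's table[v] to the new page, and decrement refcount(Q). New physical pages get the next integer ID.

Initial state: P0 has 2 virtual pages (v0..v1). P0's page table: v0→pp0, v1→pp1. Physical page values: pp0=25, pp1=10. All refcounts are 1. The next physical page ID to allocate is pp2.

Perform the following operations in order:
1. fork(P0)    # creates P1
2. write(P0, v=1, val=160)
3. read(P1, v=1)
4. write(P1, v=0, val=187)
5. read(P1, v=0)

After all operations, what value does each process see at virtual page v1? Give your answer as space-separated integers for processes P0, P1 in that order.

Answer: 160 10

Derivation:
Op 1: fork(P0) -> P1. 2 ppages; refcounts: pp0:2 pp1:2
Op 2: write(P0, v1, 160). refcount(pp1)=2>1 -> COPY to pp2. 3 ppages; refcounts: pp0:2 pp1:1 pp2:1
Op 3: read(P1, v1) -> 10. No state change.
Op 4: write(P1, v0, 187). refcount(pp0)=2>1 -> COPY to pp3. 4 ppages; refcounts: pp0:1 pp1:1 pp2:1 pp3:1
Op 5: read(P1, v0) -> 187. No state change.
P0: v1 -> pp2 = 160
P1: v1 -> pp1 = 10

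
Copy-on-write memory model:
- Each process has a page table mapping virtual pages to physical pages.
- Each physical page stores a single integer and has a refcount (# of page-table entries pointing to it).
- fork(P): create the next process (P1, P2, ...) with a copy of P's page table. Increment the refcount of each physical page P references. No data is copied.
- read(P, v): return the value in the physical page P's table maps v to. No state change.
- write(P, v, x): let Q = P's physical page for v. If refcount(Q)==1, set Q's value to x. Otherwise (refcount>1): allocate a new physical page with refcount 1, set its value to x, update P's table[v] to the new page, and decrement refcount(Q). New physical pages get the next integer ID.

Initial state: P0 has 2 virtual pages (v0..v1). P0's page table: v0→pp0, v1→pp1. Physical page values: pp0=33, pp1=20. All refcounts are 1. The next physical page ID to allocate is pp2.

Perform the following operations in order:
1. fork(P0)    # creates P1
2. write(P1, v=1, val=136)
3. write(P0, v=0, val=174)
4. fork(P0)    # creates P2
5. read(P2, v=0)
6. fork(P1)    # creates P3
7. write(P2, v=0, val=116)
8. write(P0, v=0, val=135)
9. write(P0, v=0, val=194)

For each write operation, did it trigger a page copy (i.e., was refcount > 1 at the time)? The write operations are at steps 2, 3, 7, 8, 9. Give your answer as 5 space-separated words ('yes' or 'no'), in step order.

Op 1: fork(P0) -> P1. 2 ppages; refcounts: pp0:2 pp1:2
Op 2: write(P1, v1, 136). refcount(pp1)=2>1 -> COPY to pp2. 3 ppages; refcounts: pp0:2 pp1:1 pp2:1
Op 3: write(P0, v0, 174). refcount(pp0)=2>1 -> COPY to pp3. 4 ppages; refcounts: pp0:1 pp1:1 pp2:1 pp3:1
Op 4: fork(P0) -> P2. 4 ppages; refcounts: pp0:1 pp1:2 pp2:1 pp3:2
Op 5: read(P2, v0) -> 174. No state change.
Op 6: fork(P1) -> P3. 4 ppages; refcounts: pp0:2 pp1:2 pp2:2 pp3:2
Op 7: write(P2, v0, 116). refcount(pp3)=2>1 -> COPY to pp4. 5 ppages; refcounts: pp0:2 pp1:2 pp2:2 pp3:1 pp4:1
Op 8: write(P0, v0, 135). refcount(pp3)=1 -> write in place. 5 ppages; refcounts: pp0:2 pp1:2 pp2:2 pp3:1 pp4:1
Op 9: write(P0, v0, 194). refcount(pp3)=1 -> write in place. 5 ppages; refcounts: pp0:2 pp1:2 pp2:2 pp3:1 pp4:1

yes yes yes no no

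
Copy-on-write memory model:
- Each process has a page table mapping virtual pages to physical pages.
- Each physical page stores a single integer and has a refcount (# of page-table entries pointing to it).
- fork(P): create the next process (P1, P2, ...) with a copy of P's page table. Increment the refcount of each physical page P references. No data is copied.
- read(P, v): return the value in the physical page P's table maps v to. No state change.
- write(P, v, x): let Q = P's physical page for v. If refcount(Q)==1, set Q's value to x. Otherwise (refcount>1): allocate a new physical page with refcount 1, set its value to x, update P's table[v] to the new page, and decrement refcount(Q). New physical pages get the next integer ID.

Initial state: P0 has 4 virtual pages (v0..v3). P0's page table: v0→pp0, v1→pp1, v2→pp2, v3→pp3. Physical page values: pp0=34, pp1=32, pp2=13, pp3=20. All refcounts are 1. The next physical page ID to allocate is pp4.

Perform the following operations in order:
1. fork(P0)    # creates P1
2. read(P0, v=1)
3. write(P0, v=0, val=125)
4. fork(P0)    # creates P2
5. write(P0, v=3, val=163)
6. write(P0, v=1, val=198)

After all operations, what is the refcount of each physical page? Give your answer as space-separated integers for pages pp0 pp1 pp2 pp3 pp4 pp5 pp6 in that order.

Answer: 1 2 3 2 2 1 1

Derivation:
Op 1: fork(P0) -> P1. 4 ppages; refcounts: pp0:2 pp1:2 pp2:2 pp3:2
Op 2: read(P0, v1) -> 32. No state change.
Op 3: write(P0, v0, 125). refcount(pp0)=2>1 -> COPY to pp4. 5 ppages; refcounts: pp0:1 pp1:2 pp2:2 pp3:2 pp4:1
Op 4: fork(P0) -> P2. 5 ppages; refcounts: pp0:1 pp1:3 pp2:3 pp3:3 pp4:2
Op 5: write(P0, v3, 163). refcount(pp3)=3>1 -> COPY to pp5. 6 ppages; refcounts: pp0:1 pp1:3 pp2:3 pp3:2 pp4:2 pp5:1
Op 6: write(P0, v1, 198). refcount(pp1)=3>1 -> COPY to pp6. 7 ppages; refcounts: pp0:1 pp1:2 pp2:3 pp3:2 pp4:2 pp5:1 pp6:1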